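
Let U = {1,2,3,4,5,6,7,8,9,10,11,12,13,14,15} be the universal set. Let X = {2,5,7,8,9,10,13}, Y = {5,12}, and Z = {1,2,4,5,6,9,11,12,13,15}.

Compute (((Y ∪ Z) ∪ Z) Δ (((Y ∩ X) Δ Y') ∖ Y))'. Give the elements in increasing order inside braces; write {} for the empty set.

Y ∪ Z = {1,2,4,5,6,9,11,12,13,15}
(Y ∪ Z) ∪ Z = {1,2,4,5,6,9,11,12,13,15}
Y ∩ X = {5}
Y' = {1,2,3,4,6,7,8,9,10,11,13,14,15}
(Y ∩ X) Δ Y' = {1,2,3,4,5,6,7,8,9,10,11,13,14,15}
((Y ∩ X) Δ Y') ∖ Y = {1,2,3,4,6,7,8,9,10,11,13,14,15}
((Y ∪ Z) ∪ Z) Δ (((Y ∩ X) Δ Y') ∖ Y) = {3,5,7,8,10,12,14}
(((Y ∪ Z) ∪ Z) Δ (((Y ∩ X) Δ Y') ∖ Y))' = {1,2,4,6,9,11,13,15}

{1,2,4,6,9,11,13,15}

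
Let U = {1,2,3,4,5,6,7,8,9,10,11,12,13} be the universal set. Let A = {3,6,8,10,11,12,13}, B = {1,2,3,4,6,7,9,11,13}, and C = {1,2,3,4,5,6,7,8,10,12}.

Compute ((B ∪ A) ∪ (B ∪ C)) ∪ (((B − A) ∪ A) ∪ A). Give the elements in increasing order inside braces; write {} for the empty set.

B ∪ A = {1,2,3,4,6,7,8,9,10,11,12,13}
B ∪ C = {1,2,3,4,5,6,7,8,9,10,11,12,13}
(B ∪ A) ∪ (B ∪ C) = {1,2,3,4,5,6,7,8,9,10,11,12,13}
B − A = {1,2,4,7,9}
(B − A) ∪ A = {1,2,3,4,6,7,8,9,10,11,12,13}
((B − A) ∪ A) ∪ A = {1,2,3,4,6,7,8,9,10,11,12,13}
((B ∪ A) ∪ (B ∪ C)) ∪ (((B − A) ∪ A) ∪ A) = {1,2,3,4,5,6,7,8,9,10,11,12,13}

{1,2,3,4,5,6,7,8,9,10,11,12,13}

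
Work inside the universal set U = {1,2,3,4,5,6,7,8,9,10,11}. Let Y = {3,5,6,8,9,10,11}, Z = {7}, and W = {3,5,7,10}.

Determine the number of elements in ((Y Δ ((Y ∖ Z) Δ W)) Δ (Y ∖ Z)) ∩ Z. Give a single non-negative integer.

Y ∖ Z = {3,5,6,8,9,10,11}
(Y ∖ Z) Δ W = {6,7,8,9,11}
Y Δ ((Y ∖ Z) Δ W) = {3,5,7,10}
(Y Δ ((Y ∖ Z) Δ W)) Δ (Y ∖ Z) = {6,7,8,9,11}
((Y Δ ((Y ∖ Z) Δ W)) Δ (Y ∖ Z)) ∩ Z = {7}
|((Y Δ ((Y ∖ Z) Δ W)) Δ (Y ∖ Z)) ∩ Z| = 1

1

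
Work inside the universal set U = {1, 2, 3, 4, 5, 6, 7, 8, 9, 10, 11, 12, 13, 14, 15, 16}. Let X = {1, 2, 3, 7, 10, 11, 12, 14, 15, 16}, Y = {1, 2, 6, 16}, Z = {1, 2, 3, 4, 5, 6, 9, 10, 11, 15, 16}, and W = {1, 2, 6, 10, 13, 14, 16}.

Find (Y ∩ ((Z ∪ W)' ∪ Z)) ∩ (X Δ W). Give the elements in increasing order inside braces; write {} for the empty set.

{6}

Z ∪ W = {1, 2, 3, 4, 5, 6, 9, 10, 11, 13, 14, 15, 16}
(Z ∪ W)' = {7, 8, 12}
(Z ∪ W)' ∪ Z = {1, 2, 3, 4, 5, 6, 7, 8, 9, 10, 11, 12, 15, 16}
Y ∩ ((Z ∪ W)' ∪ Z) = {1, 2, 6, 16}
X Δ W = {3, 6, 7, 11, 12, 13, 15}
(Y ∩ ((Z ∪ W)' ∪ Z)) ∩ (X Δ W) = {6}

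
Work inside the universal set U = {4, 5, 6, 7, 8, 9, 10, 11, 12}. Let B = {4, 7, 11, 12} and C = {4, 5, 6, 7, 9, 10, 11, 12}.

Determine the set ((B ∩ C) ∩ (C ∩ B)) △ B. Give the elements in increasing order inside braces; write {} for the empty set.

{}

B ∩ C = {4, 7, 11, 12}
C ∩ B = {4, 7, 11, 12}
(B ∩ C) ∩ (C ∩ B) = {4, 7, 11, 12}
((B ∩ C) ∩ (C ∩ B)) △ B = {}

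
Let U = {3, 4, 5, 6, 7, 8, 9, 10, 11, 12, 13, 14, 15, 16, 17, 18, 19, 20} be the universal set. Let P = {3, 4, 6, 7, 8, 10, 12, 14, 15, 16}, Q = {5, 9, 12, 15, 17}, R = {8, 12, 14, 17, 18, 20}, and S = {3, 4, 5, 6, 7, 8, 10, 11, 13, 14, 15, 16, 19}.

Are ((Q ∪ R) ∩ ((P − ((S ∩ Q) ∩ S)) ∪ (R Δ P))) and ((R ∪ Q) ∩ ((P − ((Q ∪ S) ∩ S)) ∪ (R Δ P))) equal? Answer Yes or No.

No

Q ∪ R = {5, 8, 9, 12, 14, 15, 17, 18, 20}
S ∩ Q = {5, 15}
(S ∩ Q) ∩ S = {5, 15}
P − ((S ∩ Q) ∩ S) = {3, 4, 6, 7, 8, 10, 12, 14, 16}
R Δ P = {3, 4, 6, 7, 10, 15, 16, 17, 18, 20}
(P − ((S ∩ Q) ∩ S)) ∪ (R Δ P) = {3, 4, 6, 7, 8, 10, 12, 14, 15, 16, 17, 18, 20}
(Q ∪ R) ∩ ((P − ((S ∩ Q) ∩ S)) ∪ (R Δ P)) = {8, 12, 14, 15, 17, 18, 20}
R ∪ Q = {5, 8, 9, 12, 14, 15, 17, 18, 20}
Q ∪ S = {3, 4, 5, 6, 7, 8, 9, 10, 11, 12, 13, 14, 15, 16, 17, 19}
(Q ∪ S) ∩ S = {3, 4, 5, 6, 7, 8, 10, 11, 13, 14, 15, 16, 19}
P − ((Q ∪ S) ∩ S) = {12}
(P − ((Q ∪ S) ∩ S)) ∪ (R Δ P) = {3, 4, 6, 7, 10, 12, 15, 16, 17, 18, 20}
(R ∪ Q) ∩ ((P − ((Q ∪ S) ∩ S)) ∪ (R Δ P)) = {12, 15, 17, 18, 20}
8 ∈ (Q ∪ R) ∩ ((P − ((S ∩ Q) ∩ S)) ∪ (R Δ P)) but 8 ∉ (R ∪ Q) ∩ ((P − ((Q ∪ S) ∩ S)) ∪ (R Δ P)), so they differ.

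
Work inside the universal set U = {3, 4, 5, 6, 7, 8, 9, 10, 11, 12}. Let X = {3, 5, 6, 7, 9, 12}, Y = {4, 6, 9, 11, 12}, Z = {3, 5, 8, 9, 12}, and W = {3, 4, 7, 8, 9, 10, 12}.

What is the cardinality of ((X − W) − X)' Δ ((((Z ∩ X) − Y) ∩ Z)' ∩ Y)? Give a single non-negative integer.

X − W = {5, 6}
(X − W) − X = {}
((X − W) − X)' = {3, 4, 5, 6, 7, 8, 9, 10, 11, 12}
Z ∩ X = {3, 5, 9, 12}
(Z ∩ X) − Y = {3, 5}
((Z ∩ X) − Y) ∩ Z = {3, 5}
(((Z ∩ X) − Y) ∩ Z)' = {4, 6, 7, 8, 9, 10, 11, 12}
(((Z ∩ X) − Y) ∩ Z)' ∩ Y = {4, 6, 9, 11, 12}
((X − W) − X)' Δ ((((Z ∩ X) − Y) ∩ Z)' ∩ Y) = {3, 5, 7, 8, 10}
|((X − W) − X)' Δ ((((Z ∩ X) − Y) ∩ Z)' ∩ Y)| = 5

5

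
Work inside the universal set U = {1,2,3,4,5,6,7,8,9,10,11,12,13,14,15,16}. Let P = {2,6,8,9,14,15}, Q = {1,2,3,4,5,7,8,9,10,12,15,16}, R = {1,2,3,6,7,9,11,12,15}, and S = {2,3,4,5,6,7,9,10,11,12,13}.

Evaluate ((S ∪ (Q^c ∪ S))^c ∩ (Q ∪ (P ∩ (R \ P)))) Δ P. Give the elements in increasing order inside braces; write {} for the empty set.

{1,2,6,9,14,16}

Q^c = {6,11,13,14}
Q^c ∪ S = {2,3,4,5,6,7,9,10,11,12,13,14}
S ∪ (Q^c ∪ S) = {2,3,4,5,6,7,9,10,11,12,13,14}
(S ∪ (Q^c ∪ S))^c = {1,8,15,16}
R \ P = {1,3,7,11,12}
P ∩ (R \ P) = {}
Q ∪ (P ∩ (R \ P)) = {1,2,3,4,5,7,8,9,10,12,15,16}
(S ∪ (Q^c ∪ S))^c ∩ (Q ∪ (P ∩ (R \ P))) = {1,8,15,16}
((S ∪ (Q^c ∪ S))^c ∩ (Q ∪ (P ∩ (R \ P)))) Δ P = {1,2,6,9,14,16}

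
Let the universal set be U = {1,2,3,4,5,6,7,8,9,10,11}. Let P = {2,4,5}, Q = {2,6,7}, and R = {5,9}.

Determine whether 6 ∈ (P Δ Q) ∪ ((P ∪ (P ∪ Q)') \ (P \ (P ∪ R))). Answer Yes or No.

6 ∉ P and 6 ∈ Q, so 6 ∈ P Δ Q
6 ∉ P and 6 ∈ Q, so 6 ∈ P ∪ Q
6 ∉ (P ∪ Q)' since 6 ∈ (P ∪ Q)
6 ∉ P and 6 ∉ (P ∪ Q)', so 6 ∉ P ∪ (P ∪ Q)'
6 ∉ P and 6 ∉ R, so 6 ∉ P ∪ R
6 ∉ P and 6 ∉ (P ∪ R), so 6 ∉ P \ (P ∪ R)
6 ∉ (P ∪ (P ∪ Q)') and 6 ∉ (P \ (P ∪ R)), so 6 ∉ (P ∪ (P ∪ Q)') \ (P \ (P ∪ R))
6 ∈ (P Δ Q) and 6 ∉ ((P ∪ (P ∪ Q)') \ (P \ (P ∪ R))), so 6 ∈ (P Δ Q) ∪ ((P ∪ (P ∪ Q)') \ (P \ (P ∪ R)))

Yes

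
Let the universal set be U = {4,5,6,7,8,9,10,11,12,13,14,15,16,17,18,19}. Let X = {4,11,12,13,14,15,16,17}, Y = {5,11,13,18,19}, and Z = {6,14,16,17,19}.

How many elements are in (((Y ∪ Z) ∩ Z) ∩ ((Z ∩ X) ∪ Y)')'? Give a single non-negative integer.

15

Y ∪ Z = {5,6,11,13,14,16,17,18,19}
(Y ∪ Z) ∩ Z = {6,14,16,17,19}
Z ∩ X = {14,16,17}
(Z ∩ X) ∪ Y = {5,11,13,14,16,17,18,19}
((Z ∩ X) ∪ Y)' = {4,6,7,8,9,10,12,15}
((Y ∪ Z) ∩ Z) ∩ ((Z ∩ X) ∪ Y)' = {6}
(((Y ∪ Z) ∩ Z) ∩ ((Z ∩ X) ∪ Y)')' = {4,5,7,8,9,10,11,12,13,14,15,16,17,18,19}
|(((Y ∪ Z) ∩ Z) ∩ ((Z ∩ X) ∪ Y)')'| = 15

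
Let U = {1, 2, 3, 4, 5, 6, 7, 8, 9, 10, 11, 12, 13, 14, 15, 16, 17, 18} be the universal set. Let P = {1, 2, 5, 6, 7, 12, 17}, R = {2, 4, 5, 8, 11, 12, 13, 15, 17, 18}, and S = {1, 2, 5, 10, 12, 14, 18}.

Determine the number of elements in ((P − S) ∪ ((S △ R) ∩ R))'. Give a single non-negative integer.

10

P − S = {6, 7, 17}
S △ R = {1, 4, 8, 10, 11, 13, 14, 15, 17}
(S △ R) ∩ R = {4, 8, 11, 13, 15, 17}
(P − S) ∪ ((S △ R) ∩ R) = {4, 6, 7, 8, 11, 13, 15, 17}
((P − S) ∪ ((S △ R) ∩ R))' = {1, 2, 3, 5, 9, 10, 12, 14, 16, 18}
|((P − S) ∪ ((S △ R) ∩ R))'| = 10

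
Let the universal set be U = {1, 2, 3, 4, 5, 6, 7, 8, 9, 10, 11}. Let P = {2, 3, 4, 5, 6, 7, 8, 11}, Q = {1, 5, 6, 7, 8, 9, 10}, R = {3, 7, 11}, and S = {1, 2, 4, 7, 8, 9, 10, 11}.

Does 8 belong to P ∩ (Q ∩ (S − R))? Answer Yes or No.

8 ∈ S and 8 ∉ R, so 8 ∈ S − R
8 ∈ Q and 8 ∈ (S − R), so 8 ∈ Q ∩ (S − R)
8 ∈ P and 8 ∈ (Q ∩ (S − R)), so 8 ∈ P ∩ (Q ∩ (S − R))

Yes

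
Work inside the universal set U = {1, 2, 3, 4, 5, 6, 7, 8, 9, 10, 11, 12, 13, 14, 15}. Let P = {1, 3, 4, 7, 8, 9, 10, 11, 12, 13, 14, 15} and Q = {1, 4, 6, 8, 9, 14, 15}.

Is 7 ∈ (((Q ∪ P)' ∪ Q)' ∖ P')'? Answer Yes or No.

No

7 ∉ Q and 7 ∈ P, so 7 ∈ Q ∪ P
7 ∉ (Q ∪ P)' since 7 ∈ (Q ∪ P)
7 ∉ (Q ∪ P)' and 7 ∉ Q, so 7 ∉ (Q ∪ P)' ∪ Q
7 ∈ ((Q ∪ P)' ∪ Q)' since 7 ∉ ((Q ∪ P)' ∪ Q)
7 ∈ P, so 7 ∉ P'
7 ∈ ((Q ∪ P)' ∪ Q)' and 7 ∉ P', so 7 ∈ ((Q ∪ P)' ∪ Q)' ∖ P'
7 ∉ (((Q ∪ P)' ∪ Q)' ∖ P')' since 7 ∈ (((Q ∪ P)' ∪ Q)' ∖ P')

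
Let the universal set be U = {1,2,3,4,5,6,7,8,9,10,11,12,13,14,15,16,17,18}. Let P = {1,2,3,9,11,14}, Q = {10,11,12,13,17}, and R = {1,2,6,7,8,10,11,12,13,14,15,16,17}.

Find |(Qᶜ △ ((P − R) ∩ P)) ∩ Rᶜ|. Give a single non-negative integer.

3

Qᶜ = {1,2,3,4,5,6,7,8,9,14,15,16,18}
P − R = {3,9}
(P − R) ∩ P = {3,9}
Qᶜ △ ((P − R) ∩ P) = {1,2,4,5,6,7,8,14,15,16,18}
Rᶜ = {3,4,5,9,18}
(Qᶜ △ ((P − R) ∩ P)) ∩ Rᶜ = {4,5,18}
|(Qᶜ △ ((P − R) ∩ P)) ∩ Rᶜ| = 3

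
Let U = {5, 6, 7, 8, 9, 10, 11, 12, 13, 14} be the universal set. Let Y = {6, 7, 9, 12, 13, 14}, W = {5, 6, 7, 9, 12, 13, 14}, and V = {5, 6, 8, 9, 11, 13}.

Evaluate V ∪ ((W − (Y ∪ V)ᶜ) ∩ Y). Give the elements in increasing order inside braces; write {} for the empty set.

Y ∪ V = {5, 6, 7, 8, 9, 11, 12, 13, 14}
(Y ∪ V)ᶜ = {10}
W − (Y ∪ V)ᶜ = {5, 6, 7, 9, 12, 13, 14}
(W − (Y ∪ V)ᶜ) ∩ Y = {6, 7, 9, 12, 13, 14}
V ∪ ((W − (Y ∪ V)ᶜ) ∩ Y) = {5, 6, 7, 8, 9, 11, 12, 13, 14}

{5, 6, 7, 8, 9, 11, 12, 13, 14}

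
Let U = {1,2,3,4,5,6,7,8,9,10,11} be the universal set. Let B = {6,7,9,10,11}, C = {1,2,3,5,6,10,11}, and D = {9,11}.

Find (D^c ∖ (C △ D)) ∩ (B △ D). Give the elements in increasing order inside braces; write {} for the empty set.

D^c = {1,2,3,4,5,6,7,8,10}
C △ D = {1,2,3,5,6,9,10}
D^c ∖ (C △ D) = {4,7,8}
B △ D = {6,7,10}
(D^c ∖ (C △ D)) ∩ (B △ D) = {7}

{7}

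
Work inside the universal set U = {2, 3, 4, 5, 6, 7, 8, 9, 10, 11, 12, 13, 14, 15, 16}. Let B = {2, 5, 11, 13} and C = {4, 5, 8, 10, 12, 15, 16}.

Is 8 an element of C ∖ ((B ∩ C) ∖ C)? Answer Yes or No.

Yes

8 ∉ B and 8 ∈ C, so 8 ∉ B ∩ C
8 ∉ (B ∩ C) and 8 ∈ C, so 8 ∉ (B ∩ C) ∖ C
8 ∈ C and 8 ∉ ((B ∩ C) ∖ C), so 8 ∈ C ∖ ((B ∩ C) ∖ C)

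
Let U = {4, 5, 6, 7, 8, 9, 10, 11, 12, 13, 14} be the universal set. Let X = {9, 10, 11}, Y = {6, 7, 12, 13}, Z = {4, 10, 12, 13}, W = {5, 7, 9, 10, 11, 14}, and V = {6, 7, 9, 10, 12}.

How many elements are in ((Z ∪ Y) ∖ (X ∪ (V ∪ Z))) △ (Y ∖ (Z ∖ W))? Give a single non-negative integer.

2

Z ∪ Y = {4, 6, 7, 10, 12, 13}
V ∪ Z = {4, 6, 7, 9, 10, 12, 13}
X ∪ (V ∪ Z) = {4, 6, 7, 9, 10, 11, 12, 13}
(Z ∪ Y) ∖ (X ∪ (V ∪ Z)) = {}
Z ∖ W = {4, 12, 13}
Y ∖ (Z ∖ W) = {6, 7}
((Z ∪ Y) ∖ (X ∪ (V ∪ Z))) △ (Y ∖ (Z ∖ W)) = {6, 7}
|((Z ∪ Y) ∖ (X ∪ (V ∪ Z))) △ (Y ∖ (Z ∖ W))| = 2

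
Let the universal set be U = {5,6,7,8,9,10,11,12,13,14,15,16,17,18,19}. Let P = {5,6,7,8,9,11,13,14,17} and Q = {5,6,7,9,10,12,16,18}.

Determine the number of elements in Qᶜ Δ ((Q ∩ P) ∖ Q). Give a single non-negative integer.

Qᶜ = {8,11,13,14,15,17,19}
Q ∩ P = {5,6,7,9}
(Q ∩ P) ∖ Q = {}
Qᶜ Δ ((Q ∩ P) ∖ Q) = {8,11,13,14,15,17,19}
|Qᶜ Δ ((Q ∩ P) ∖ Q)| = 7

7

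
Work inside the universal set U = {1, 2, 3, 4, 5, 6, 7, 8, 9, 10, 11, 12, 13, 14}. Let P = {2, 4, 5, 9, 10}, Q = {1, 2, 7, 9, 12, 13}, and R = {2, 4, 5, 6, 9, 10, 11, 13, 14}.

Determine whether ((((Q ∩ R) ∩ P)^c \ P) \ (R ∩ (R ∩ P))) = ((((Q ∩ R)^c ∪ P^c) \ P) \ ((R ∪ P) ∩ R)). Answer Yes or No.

Q ∩ R = {2, 9, 13}
(Q ∩ R) ∩ P = {2, 9}
((Q ∩ R) ∩ P)^c = {1, 3, 4, 5, 6, 7, 8, 10, 11, 12, 13, 14}
((Q ∩ R) ∩ P)^c \ P = {1, 3, 6, 7, 8, 11, 12, 13, 14}
R ∩ P = {2, 4, 5, 9, 10}
R ∩ (R ∩ P) = {2, 4, 5, 9, 10}
(((Q ∩ R) ∩ P)^c \ P) \ (R ∩ (R ∩ P)) = {1, 3, 6, 7, 8, 11, 12, 13, 14}
(Q ∩ R)^c = {1, 3, 4, 5, 6, 7, 8, 10, 11, 12, 14}
P^c = {1, 3, 6, 7, 8, 11, 12, 13, 14}
(Q ∩ R)^c ∪ P^c = {1, 3, 4, 5, 6, 7, 8, 10, 11, 12, 13, 14}
((Q ∩ R)^c ∪ P^c) \ P = {1, 3, 6, 7, 8, 11, 12, 13, 14}
R ∪ P = {2, 4, 5, 6, 9, 10, 11, 13, 14}
(R ∪ P) ∩ R = {2, 4, 5, 6, 9, 10, 11, 13, 14}
(((Q ∩ R)^c ∪ P^c) \ P) \ ((R ∪ P) ∩ R) = {1, 3, 7, 8, 12}
6 ∈ (((Q ∩ R) ∩ P)^c \ P) \ (R ∩ (R ∩ P)) but 6 ∉ (((Q ∩ R)^c ∪ P^c) \ P) \ ((R ∪ P) ∩ R), so they differ.

No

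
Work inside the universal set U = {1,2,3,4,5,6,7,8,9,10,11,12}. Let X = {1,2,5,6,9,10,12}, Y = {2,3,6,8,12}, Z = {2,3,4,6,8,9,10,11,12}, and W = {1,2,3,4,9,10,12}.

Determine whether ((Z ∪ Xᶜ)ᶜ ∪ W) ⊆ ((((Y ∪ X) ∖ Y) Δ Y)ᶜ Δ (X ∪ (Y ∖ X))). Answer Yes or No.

Yes

Xᶜ = {3,4,7,8,11}
Z ∪ Xᶜ = {2,3,4,6,7,8,9,10,11,12}
(Z ∪ Xᶜ)ᶜ = {1,5}
(Z ∪ Xᶜ)ᶜ ∪ W = {1,2,3,4,5,9,10,12}
Y ∪ X = {1,2,3,5,6,8,9,10,12}
(Y ∪ X) ∖ Y = {1,5,9,10}
((Y ∪ X) ∖ Y) Δ Y = {1,2,3,5,6,8,9,10,12}
(((Y ∪ X) ∖ Y) Δ Y)ᶜ = {4,7,11}
Y ∖ X = {3,8}
X ∪ (Y ∖ X) = {1,2,3,5,6,8,9,10,12}
(((Y ∪ X) ∖ Y) Δ Y)ᶜ Δ (X ∪ (Y ∖ X)) = {1,2,3,4,5,6,7,8,9,10,11,12}
Every element of {1,2,3,4,5,9,10,12} is in {1,2,3,4,5,6,7,8,9,10,11,12}, so (Z ∪ Xᶜ)ᶜ ∪ W ⊆ (((Y ∪ X) ∖ Y) Δ Y)ᶜ Δ (X ∪ (Y ∖ X)).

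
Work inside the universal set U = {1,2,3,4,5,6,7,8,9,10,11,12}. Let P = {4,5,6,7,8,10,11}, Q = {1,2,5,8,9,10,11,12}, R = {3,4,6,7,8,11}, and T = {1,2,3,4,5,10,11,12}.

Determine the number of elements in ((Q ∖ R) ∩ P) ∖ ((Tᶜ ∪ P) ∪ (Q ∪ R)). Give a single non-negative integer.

0

Q ∖ R = {1,2,5,9,10,12}
(Q ∖ R) ∩ P = {5,10}
Tᶜ = {6,7,8,9}
Tᶜ ∪ P = {4,5,6,7,8,9,10,11}
Q ∪ R = {1,2,3,4,5,6,7,8,9,10,11,12}
(Tᶜ ∪ P) ∪ (Q ∪ R) = {1,2,3,4,5,6,7,8,9,10,11,12}
((Q ∖ R) ∩ P) ∖ ((Tᶜ ∪ P) ∪ (Q ∪ R)) = {}
|((Q ∖ R) ∩ P) ∖ ((Tᶜ ∪ P) ∪ (Q ∪ R))| = 0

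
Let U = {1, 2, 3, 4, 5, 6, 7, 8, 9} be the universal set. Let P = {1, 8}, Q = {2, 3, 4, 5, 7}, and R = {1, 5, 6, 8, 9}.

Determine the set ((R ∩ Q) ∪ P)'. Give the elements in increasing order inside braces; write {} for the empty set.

R ∩ Q = {5}
(R ∩ Q) ∪ P = {1, 5, 8}
((R ∩ Q) ∪ P)' = {2, 3, 4, 6, 7, 9}

{2, 3, 4, 6, 7, 9}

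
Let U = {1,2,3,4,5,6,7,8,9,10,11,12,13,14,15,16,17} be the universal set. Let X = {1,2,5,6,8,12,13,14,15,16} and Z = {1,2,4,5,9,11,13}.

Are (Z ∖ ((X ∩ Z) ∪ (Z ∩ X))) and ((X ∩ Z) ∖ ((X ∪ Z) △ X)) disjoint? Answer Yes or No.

Yes

X ∩ Z = {1,2,5,13}
Z ∩ X = {1,2,5,13}
(X ∩ Z) ∪ (Z ∩ X) = {1,2,5,13}
Z ∖ ((X ∩ Z) ∪ (Z ∩ X)) = {4,9,11}
X ∪ Z = {1,2,4,5,6,8,9,11,12,13,14,15,16}
(X ∪ Z) △ X = {4,9,11}
(X ∩ Z) ∖ ((X ∪ Z) △ X) = {1,2,5,13}
{4,9,11} and {1,2,5,13} share no elements.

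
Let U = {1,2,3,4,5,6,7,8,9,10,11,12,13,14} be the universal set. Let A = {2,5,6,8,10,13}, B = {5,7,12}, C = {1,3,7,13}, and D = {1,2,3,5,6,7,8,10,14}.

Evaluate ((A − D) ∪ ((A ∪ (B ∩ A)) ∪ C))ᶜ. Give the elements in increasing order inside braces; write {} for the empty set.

A − D = {13}
B ∩ A = {5}
A ∪ (B ∩ A) = {2,5,6,8,10,13}
(A ∪ (B ∩ A)) ∪ C = {1,2,3,5,6,7,8,10,13}
(A − D) ∪ ((A ∪ (B ∩ A)) ∪ C) = {1,2,3,5,6,7,8,10,13}
((A − D) ∪ ((A ∪ (B ∩ A)) ∪ C))ᶜ = {4,9,11,12,14}

{4,9,11,12,14}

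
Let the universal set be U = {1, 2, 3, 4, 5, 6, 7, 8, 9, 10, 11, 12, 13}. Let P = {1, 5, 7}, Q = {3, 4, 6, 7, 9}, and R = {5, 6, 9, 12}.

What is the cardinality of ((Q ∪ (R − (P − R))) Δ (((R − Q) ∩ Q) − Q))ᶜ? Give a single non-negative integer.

6

P − R = {1, 7}
R − (P − R) = {5, 6, 9, 12}
Q ∪ (R − (P − R)) = {3, 4, 5, 6, 7, 9, 12}
R − Q = {5, 12}
(R − Q) ∩ Q = {}
((R − Q) ∩ Q) − Q = {}
(Q ∪ (R − (P − R))) Δ (((R − Q) ∩ Q) − Q) = {3, 4, 5, 6, 7, 9, 12}
((Q ∪ (R − (P − R))) Δ (((R − Q) ∩ Q) − Q))ᶜ = {1, 2, 8, 10, 11, 13}
|((Q ∪ (R − (P − R))) Δ (((R − Q) ∩ Q) − Q))ᶜ| = 6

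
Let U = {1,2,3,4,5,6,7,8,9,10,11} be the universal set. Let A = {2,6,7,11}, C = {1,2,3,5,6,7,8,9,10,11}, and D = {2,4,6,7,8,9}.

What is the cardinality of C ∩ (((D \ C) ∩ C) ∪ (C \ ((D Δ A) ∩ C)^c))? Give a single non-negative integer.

3

D \ C = {4}
(D \ C) ∩ C = {}
D Δ A = {4,8,9,11}
(D Δ A) ∩ C = {8,9,11}
((D Δ A) ∩ C)^c = {1,2,3,4,5,6,7,10}
C \ ((D Δ A) ∩ C)^c = {8,9,11}
((D \ C) ∩ C) ∪ (C \ ((D Δ A) ∩ C)^c) = {8,9,11}
C ∩ (((D \ C) ∩ C) ∪ (C \ ((D Δ A) ∩ C)^c)) = {8,9,11}
|C ∩ (((D \ C) ∩ C) ∪ (C \ ((D Δ A) ∩ C)^c))| = 3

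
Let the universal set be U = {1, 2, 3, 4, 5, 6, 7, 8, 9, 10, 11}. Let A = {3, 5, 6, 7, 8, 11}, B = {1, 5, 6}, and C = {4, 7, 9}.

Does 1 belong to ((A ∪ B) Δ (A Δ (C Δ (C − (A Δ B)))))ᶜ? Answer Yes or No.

No

1 ∉ A and 1 ∈ B, so 1 ∈ A ∪ B
1 ∉ A and 1 ∈ B, so 1 ∈ A Δ B
1 ∉ C and 1 ∈ (A Δ B), so 1 ∉ C − (A Δ B)
1 ∉ C and 1 ∉ (C − (A Δ B)), so 1 ∉ C Δ (C − (A Δ B))
1 ∉ A and 1 ∉ (C Δ (C − (A Δ B))), so 1 ∉ A Δ (C Δ (C − (A Δ B)))
1 ∈ (A ∪ B) and 1 ∉ (A Δ (C Δ (C − (A Δ B)))), so 1 ∈ (A ∪ B) Δ (A Δ (C Δ (C − (A Δ B))))
1 ∉ ((A ∪ B) Δ (A Δ (C Δ (C − (A Δ B)))))ᶜ since 1 ∈ ((A ∪ B) Δ (A Δ (C Δ (C − (A Δ B)))))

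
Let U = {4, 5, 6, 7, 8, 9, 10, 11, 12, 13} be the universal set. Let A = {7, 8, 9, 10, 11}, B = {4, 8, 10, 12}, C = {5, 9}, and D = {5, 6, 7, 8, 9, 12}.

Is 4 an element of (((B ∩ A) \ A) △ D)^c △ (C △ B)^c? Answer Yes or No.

Yes

4 ∈ B and 4 ∉ A, so 4 ∉ B ∩ A
4 ∉ (B ∩ A) and 4 ∉ A, so 4 ∉ (B ∩ A) \ A
4 ∉ ((B ∩ A) \ A) and 4 ∉ D, so 4 ∉ ((B ∩ A) \ A) △ D
4 ∈ (((B ∩ A) \ A) △ D)^c since 4 ∉ (((B ∩ A) \ A) △ D)
4 ∉ C and 4 ∈ B, so 4 ∈ C △ B
4 ∉ (C △ B)^c since 4 ∈ (C △ B)
4 ∈ (((B ∩ A) \ A) △ D)^c and 4 ∉ (C △ B)^c, so 4 ∈ (((B ∩ A) \ A) △ D)^c △ (C △ B)^c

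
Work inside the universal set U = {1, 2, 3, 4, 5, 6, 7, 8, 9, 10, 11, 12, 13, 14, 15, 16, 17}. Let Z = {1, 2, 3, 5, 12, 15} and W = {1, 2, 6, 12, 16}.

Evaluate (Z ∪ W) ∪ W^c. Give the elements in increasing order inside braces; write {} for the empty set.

Z ∪ W = {1, 2, 3, 5, 6, 12, 15, 16}
W^c = {3, 4, 5, 7, 8, 9, 10, 11, 13, 14, 15, 17}
(Z ∪ W) ∪ W^c = {1, 2, 3, 4, 5, 6, 7, 8, 9, 10, 11, 12, 13, 14, 15, 16, 17}

{1, 2, 3, 4, 5, 6, 7, 8, 9, 10, 11, 12, 13, 14, 15, 16, 17}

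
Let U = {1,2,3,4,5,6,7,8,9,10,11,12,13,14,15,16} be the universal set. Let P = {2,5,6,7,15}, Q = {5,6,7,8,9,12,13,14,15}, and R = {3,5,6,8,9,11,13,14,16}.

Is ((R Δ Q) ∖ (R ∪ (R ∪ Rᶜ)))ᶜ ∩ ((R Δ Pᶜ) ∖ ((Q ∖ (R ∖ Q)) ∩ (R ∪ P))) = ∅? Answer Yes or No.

R Δ Q = {3,7,11,12,15,16}
Rᶜ = {1,2,4,7,10,12,15}
R ∪ Rᶜ = {1,2,3,4,5,6,7,8,9,10,11,12,13,14,15,16}
R ∪ (R ∪ Rᶜ) = {1,2,3,4,5,6,7,8,9,10,11,12,13,14,15,16}
(R Δ Q) ∖ (R ∪ (R ∪ Rᶜ)) = {}
((R Δ Q) ∖ (R ∪ (R ∪ Rᶜ)))ᶜ = {1,2,3,4,5,6,7,8,9,10,11,12,13,14,15,16}
Pᶜ = {1,3,4,8,9,10,11,12,13,14,16}
R Δ Pᶜ = {1,4,5,6,10,12}
R ∖ Q = {3,11,16}
Q ∖ (R ∖ Q) = {5,6,7,8,9,12,13,14,15}
R ∪ P = {2,3,5,6,7,8,9,11,13,14,15,16}
(Q ∖ (R ∖ Q)) ∩ (R ∪ P) = {5,6,7,8,9,13,14,15}
(R Δ Pᶜ) ∖ ((Q ∖ (R ∖ Q)) ∩ (R ∪ P)) = {1,4,10,12}
1 lies in both, so they are not disjoint.

No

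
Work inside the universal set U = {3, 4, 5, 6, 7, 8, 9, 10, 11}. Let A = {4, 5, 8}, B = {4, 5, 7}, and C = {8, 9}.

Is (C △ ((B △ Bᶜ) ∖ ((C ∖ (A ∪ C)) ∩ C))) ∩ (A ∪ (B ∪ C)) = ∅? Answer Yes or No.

No

Bᶜ = {3, 6, 8, 9, 10, 11}
B △ Bᶜ = {3, 4, 5, 6, 7, 8, 9, 10, 11}
A ∪ C = {4, 5, 8, 9}
C ∖ (A ∪ C) = {}
(C ∖ (A ∪ C)) ∩ C = {}
(B △ Bᶜ) ∖ ((C ∖ (A ∪ C)) ∩ C) = {3, 4, 5, 6, 7, 8, 9, 10, 11}
C △ ((B △ Bᶜ) ∖ ((C ∖ (A ∪ C)) ∩ C)) = {3, 4, 5, 6, 7, 10, 11}
B ∪ C = {4, 5, 7, 8, 9}
A ∪ (B ∪ C) = {4, 5, 7, 8, 9}
4 lies in both, so they are not disjoint.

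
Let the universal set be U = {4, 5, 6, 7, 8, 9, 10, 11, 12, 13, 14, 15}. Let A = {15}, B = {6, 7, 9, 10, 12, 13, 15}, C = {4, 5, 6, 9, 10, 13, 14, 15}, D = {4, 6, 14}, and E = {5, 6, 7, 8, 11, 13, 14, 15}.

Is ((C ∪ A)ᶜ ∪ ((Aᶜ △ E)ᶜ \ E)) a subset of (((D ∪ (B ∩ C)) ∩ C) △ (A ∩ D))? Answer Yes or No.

No

C ∪ A = {4, 5, 6, 9, 10, 13, 14, 15}
(C ∪ A)ᶜ = {7, 8, 11, 12}
Aᶜ = {4, 5, 6, 7, 8, 9, 10, 11, 12, 13, 14}
Aᶜ △ E = {4, 9, 10, 12, 15}
(Aᶜ △ E)ᶜ = {5, 6, 7, 8, 11, 13, 14}
(Aᶜ △ E)ᶜ \ E = {}
(C ∪ A)ᶜ ∪ ((Aᶜ △ E)ᶜ \ E) = {7, 8, 11, 12}
B ∩ C = {6, 9, 10, 13, 15}
D ∪ (B ∩ C) = {4, 6, 9, 10, 13, 14, 15}
(D ∪ (B ∩ C)) ∩ C = {4, 6, 9, 10, 13, 14, 15}
A ∩ D = {}
((D ∪ (B ∩ C)) ∩ C) △ (A ∩ D) = {4, 6, 9, 10, 13, 14, 15}
7 ∈ (C ∪ A)ᶜ ∪ ((Aᶜ △ E)ᶜ \ E) but 7 ∉ ((D ∪ (B ∩ C)) ∩ C) △ (A ∩ D), so the inclusion fails.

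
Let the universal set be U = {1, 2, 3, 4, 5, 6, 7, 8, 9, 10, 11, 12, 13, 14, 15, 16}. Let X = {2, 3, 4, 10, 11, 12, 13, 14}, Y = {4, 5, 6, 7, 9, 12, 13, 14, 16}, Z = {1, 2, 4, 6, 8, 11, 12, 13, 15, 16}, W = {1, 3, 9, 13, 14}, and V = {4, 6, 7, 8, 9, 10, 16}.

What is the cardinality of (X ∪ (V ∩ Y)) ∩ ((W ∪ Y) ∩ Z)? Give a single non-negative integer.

5

V ∩ Y = {4, 6, 7, 9, 16}
X ∪ (V ∩ Y) = {2, 3, 4, 6, 7, 9, 10, 11, 12, 13, 14, 16}
W ∪ Y = {1, 3, 4, 5, 6, 7, 9, 12, 13, 14, 16}
(W ∪ Y) ∩ Z = {1, 4, 6, 12, 13, 16}
(X ∪ (V ∩ Y)) ∩ ((W ∪ Y) ∩ Z) = {4, 6, 12, 13, 16}
|(X ∪ (V ∩ Y)) ∩ ((W ∪ Y) ∩ Z)| = 5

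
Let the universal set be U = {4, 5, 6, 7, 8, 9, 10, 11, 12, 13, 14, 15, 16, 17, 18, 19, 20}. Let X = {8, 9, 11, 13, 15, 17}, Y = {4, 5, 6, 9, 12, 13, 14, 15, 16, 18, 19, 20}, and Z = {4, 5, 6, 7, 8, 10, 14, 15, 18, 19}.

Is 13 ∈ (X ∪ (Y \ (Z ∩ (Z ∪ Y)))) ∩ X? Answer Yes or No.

13 ∉ Z and 13 ∈ Y, so 13 ∈ Z ∪ Y
13 ∉ Z and 13 ∈ (Z ∪ Y), so 13 ∉ Z ∩ (Z ∪ Y)
13 ∈ Y and 13 ∉ (Z ∩ (Z ∪ Y)), so 13 ∈ Y \ (Z ∩ (Z ∪ Y))
13 ∈ X and 13 ∈ (Y \ (Z ∩ (Z ∪ Y))), so 13 ∈ X ∪ (Y \ (Z ∩ (Z ∪ Y)))
13 ∈ (X ∪ (Y \ (Z ∩ (Z ∪ Y)))) and 13 ∈ X, so 13 ∈ (X ∪ (Y \ (Z ∩ (Z ∪ Y)))) ∩ X

Yes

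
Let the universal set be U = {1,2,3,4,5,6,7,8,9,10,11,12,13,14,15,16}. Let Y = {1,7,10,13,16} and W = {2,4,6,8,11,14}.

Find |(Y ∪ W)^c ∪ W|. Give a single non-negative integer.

Y ∪ W = {1,2,4,6,7,8,10,11,13,14,16}
(Y ∪ W)^c = {3,5,9,12,15}
(Y ∪ W)^c ∪ W = {2,3,4,5,6,8,9,11,12,14,15}
|(Y ∪ W)^c ∪ W| = 11

11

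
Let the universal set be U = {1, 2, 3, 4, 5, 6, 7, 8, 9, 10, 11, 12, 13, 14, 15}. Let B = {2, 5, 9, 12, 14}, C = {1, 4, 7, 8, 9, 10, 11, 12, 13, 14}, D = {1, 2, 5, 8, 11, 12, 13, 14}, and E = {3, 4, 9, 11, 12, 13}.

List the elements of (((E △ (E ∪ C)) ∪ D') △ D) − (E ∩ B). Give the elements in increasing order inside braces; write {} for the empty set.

{2, 3, 4, 5, 6, 7, 10, 11, 13, 15}

E ∪ C = {1, 3, 4, 7, 8, 9, 10, 11, 12, 13, 14}
E △ (E ∪ C) = {1, 7, 8, 10, 14}
D' = {3, 4, 6, 7, 9, 10, 15}
(E △ (E ∪ C)) ∪ D' = {1, 3, 4, 6, 7, 8, 9, 10, 14, 15}
((E △ (E ∪ C)) ∪ D') △ D = {2, 3, 4, 5, 6, 7, 9, 10, 11, 12, 13, 15}
E ∩ B = {9, 12}
(((E △ (E ∪ C)) ∪ D') △ D) − (E ∩ B) = {2, 3, 4, 5, 6, 7, 10, 11, 13, 15}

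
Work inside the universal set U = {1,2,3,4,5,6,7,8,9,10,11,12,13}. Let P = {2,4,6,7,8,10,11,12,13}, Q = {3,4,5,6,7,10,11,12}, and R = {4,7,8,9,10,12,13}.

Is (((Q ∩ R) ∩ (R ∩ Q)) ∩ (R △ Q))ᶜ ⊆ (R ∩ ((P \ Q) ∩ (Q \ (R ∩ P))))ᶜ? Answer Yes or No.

Yes

Q ∩ R = {4,7,10,12}
R ∩ Q = {4,7,10,12}
(Q ∩ R) ∩ (R ∩ Q) = {4,7,10,12}
R △ Q = {3,5,6,8,9,11,13}
((Q ∩ R) ∩ (R ∩ Q)) ∩ (R △ Q) = {}
(((Q ∩ R) ∩ (R ∩ Q)) ∩ (R △ Q))ᶜ = {1,2,3,4,5,6,7,8,9,10,11,12,13}
P \ Q = {2,8,13}
R ∩ P = {4,7,8,10,12,13}
Q \ (R ∩ P) = {3,5,6,11}
(P \ Q) ∩ (Q \ (R ∩ P)) = {}
R ∩ ((P \ Q) ∩ (Q \ (R ∩ P))) = {}
(R ∩ ((P \ Q) ∩ (Q \ (R ∩ P))))ᶜ = {1,2,3,4,5,6,7,8,9,10,11,12,13}
Every element of {1,2,3,4,5,6,7,8,9,10,11,12,13} is in {1,2,3,4,5,6,7,8,9,10,11,12,13}, so (((Q ∩ R) ∩ (R ∩ Q)) ∩ (R △ Q))ᶜ ⊆ (R ∩ ((P \ Q) ∩ (Q \ (R ∩ P))))ᶜ.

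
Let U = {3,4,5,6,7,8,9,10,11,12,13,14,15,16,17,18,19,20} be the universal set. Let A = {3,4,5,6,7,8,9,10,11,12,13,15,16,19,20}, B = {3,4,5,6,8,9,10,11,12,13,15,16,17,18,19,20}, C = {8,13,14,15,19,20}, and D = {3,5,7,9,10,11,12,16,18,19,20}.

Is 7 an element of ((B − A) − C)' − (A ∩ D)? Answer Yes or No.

No

7 ∉ B and 7 ∈ A, so 7 ∉ B − A
7 ∉ (B − A) and 7 ∉ C, so 7 ∉ (B − A) − C
7 ∈ ((B − A) − C)' since 7 ∉ ((B − A) − C)
7 ∈ A and 7 ∈ D, so 7 ∈ A ∩ D
7 ∈ ((B − A) − C)' and 7 ∈ (A ∩ D), so 7 ∉ ((B − A) − C)' − (A ∩ D)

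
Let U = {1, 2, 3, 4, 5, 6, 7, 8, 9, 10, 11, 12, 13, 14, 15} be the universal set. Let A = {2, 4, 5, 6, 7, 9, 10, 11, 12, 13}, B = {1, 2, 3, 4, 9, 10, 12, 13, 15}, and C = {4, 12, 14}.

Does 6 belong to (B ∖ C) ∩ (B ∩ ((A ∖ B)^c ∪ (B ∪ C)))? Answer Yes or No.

No

6 ∉ B and 6 ∉ C, so 6 ∉ B ∖ C
6 ∈ A and 6 ∉ B, so 6 ∈ A ∖ B
6 ∉ (A ∖ B)^c since 6 ∈ (A ∖ B)
6 ∉ B and 6 ∉ C, so 6 ∉ B ∪ C
6 ∉ (A ∖ B)^c and 6 ∉ (B ∪ C), so 6 ∉ (A ∖ B)^c ∪ (B ∪ C)
6 ∉ B and 6 ∉ ((A ∖ B)^c ∪ (B ∪ C)), so 6 ∉ B ∩ ((A ∖ B)^c ∪ (B ∪ C))
6 ∉ (B ∖ C) and 6 ∉ (B ∩ ((A ∖ B)^c ∪ (B ∪ C))), so 6 ∉ (B ∖ C) ∩ (B ∩ ((A ∖ B)^c ∪ (B ∪ C)))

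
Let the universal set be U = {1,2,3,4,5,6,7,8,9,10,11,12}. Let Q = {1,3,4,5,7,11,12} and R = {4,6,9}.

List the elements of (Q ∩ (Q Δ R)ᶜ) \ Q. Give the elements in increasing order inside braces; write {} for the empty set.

Q Δ R = {1,3,5,6,7,9,11,12}
(Q Δ R)ᶜ = {2,4,8,10}
Q ∩ (Q Δ R)ᶜ = {4}
(Q ∩ (Q Δ R)ᶜ) \ Q = {}

{}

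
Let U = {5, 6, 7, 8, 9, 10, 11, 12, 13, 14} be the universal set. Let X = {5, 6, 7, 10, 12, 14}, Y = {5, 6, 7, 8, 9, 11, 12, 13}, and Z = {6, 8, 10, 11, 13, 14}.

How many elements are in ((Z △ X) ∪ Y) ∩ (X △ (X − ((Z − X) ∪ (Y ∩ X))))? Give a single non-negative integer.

Z △ X = {5, 7, 8, 11, 12, 13}
(Z △ X) ∪ Y = {5, 6, 7, 8, 9, 11, 12, 13}
Z − X = {8, 11, 13}
Y ∩ X = {5, 6, 7, 12}
(Z − X) ∪ (Y ∩ X) = {5, 6, 7, 8, 11, 12, 13}
X − ((Z − X) ∪ (Y ∩ X)) = {10, 14}
X △ (X − ((Z − X) ∪ (Y ∩ X))) = {5, 6, 7, 12}
((Z △ X) ∪ Y) ∩ (X △ (X − ((Z − X) ∪ (Y ∩ X)))) = {5, 6, 7, 12}
|((Z △ X) ∪ Y) ∩ (X △ (X − ((Z − X) ∪ (Y ∩ X))))| = 4

4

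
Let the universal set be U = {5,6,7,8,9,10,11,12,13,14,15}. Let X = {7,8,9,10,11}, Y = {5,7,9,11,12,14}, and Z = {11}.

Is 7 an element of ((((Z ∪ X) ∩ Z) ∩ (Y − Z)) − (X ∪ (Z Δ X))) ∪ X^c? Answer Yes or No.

7 ∉ Z and 7 ∈ X, so 7 ∈ Z ∪ X
7 ∈ (Z ∪ X) and 7 ∉ Z, so 7 ∉ (Z ∪ X) ∩ Z
7 ∈ Y and 7 ∉ Z, so 7 ∈ Y − Z
7 ∉ ((Z ∪ X) ∩ Z) and 7 ∈ (Y − Z), so 7 ∉ ((Z ∪ X) ∩ Z) ∩ (Y − Z)
7 ∉ Z and 7 ∈ X, so 7 ∈ Z Δ X
7 ∈ X and 7 ∈ (Z Δ X), so 7 ∈ X ∪ (Z Δ X)
7 ∉ (((Z ∪ X) ∩ Z) ∩ (Y − Z)) and 7 ∈ (X ∪ (Z Δ X)), so 7 ∉ (((Z ∪ X) ∩ Z) ∩ (Y − Z)) − (X ∪ (Z Δ X))
7 ∈ X, so 7 ∉ X^c
7 ∉ ((((Z ∪ X) ∩ Z) ∩ (Y − Z)) − (X ∪ (Z Δ X))) and 7 ∉ X^c, so 7 ∉ ((((Z ∪ X) ∩ Z) ∩ (Y − Z)) − (X ∪ (Z Δ X))) ∪ X^c

No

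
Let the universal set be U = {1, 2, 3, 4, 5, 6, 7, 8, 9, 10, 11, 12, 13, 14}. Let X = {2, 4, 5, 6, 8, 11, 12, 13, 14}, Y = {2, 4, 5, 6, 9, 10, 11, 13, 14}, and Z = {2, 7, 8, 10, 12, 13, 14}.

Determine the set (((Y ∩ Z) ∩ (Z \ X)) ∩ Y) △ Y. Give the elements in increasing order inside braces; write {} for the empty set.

Y ∩ Z = {2, 10, 13, 14}
Z \ X = {7, 10}
(Y ∩ Z) ∩ (Z \ X) = {10}
((Y ∩ Z) ∩ (Z \ X)) ∩ Y = {10}
(((Y ∩ Z) ∩ (Z \ X)) ∩ Y) △ Y = {2, 4, 5, 6, 9, 11, 13, 14}

{2, 4, 5, 6, 9, 11, 13, 14}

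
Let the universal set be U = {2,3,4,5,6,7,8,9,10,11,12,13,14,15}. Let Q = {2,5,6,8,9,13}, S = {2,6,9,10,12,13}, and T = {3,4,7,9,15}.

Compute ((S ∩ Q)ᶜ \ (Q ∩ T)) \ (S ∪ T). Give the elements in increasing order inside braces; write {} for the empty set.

{5,8,11,14}

S ∩ Q = {2,6,9,13}
(S ∩ Q)ᶜ = {3,4,5,7,8,10,11,12,14,15}
Q ∩ T = {9}
(S ∩ Q)ᶜ \ (Q ∩ T) = {3,4,5,7,8,10,11,12,14,15}
S ∪ T = {2,3,4,6,7,9,10,12,13,15}
((S ∩ Q)ᶜ \ (Q ∩ T)) \ (S ∪ T) = {5,8,11,14}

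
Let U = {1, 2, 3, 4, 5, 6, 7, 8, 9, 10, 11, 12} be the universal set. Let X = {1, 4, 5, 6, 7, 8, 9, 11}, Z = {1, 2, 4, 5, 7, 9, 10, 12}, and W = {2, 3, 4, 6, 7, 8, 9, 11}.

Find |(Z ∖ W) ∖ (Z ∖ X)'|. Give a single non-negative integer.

2

Z ∖ W = {1, 5, 10, 12}
Z ∖ X = {2, 10, 12}
(Z ∖ X)' = {1, 3, 4, 5, 6, 7, 8, 9, 11}
(Z ∖ W) ∖ (Z ∖ X)' = {10, 12}
|(Z ∖ W) ∖ (Z ∖ X)'| = 2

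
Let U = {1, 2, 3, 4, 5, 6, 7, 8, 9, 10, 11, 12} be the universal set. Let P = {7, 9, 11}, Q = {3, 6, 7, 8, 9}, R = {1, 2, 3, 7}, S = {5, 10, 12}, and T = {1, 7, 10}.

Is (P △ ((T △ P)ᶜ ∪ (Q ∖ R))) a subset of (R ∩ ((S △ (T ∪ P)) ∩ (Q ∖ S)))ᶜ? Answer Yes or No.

Yes

T △ P = {1, 9, 10, 11}
(T △ P)ᶜ = {2, 3, 4, 5, 6, 7, 8, 12}
Q ∖ R = {6, 8, 9}
(T △ P)ᶜ ∪ (Q ∖ R) = {2, 3, 4, 5, 6, 7, 8, 9, 12}
P △ ((T △ P)ᶜ ∪ (Q ∖ R)) = {2, 3, 4, 5, 6, 8, 11, 12}
T ∪ P = {1, 7, 9, 10, 11}
S △ (T ∪ P) = {1, 5, 7, 9, 11, 12}
Q ∖ S = {3, 6, 7, 8, 9}
(S △ (T ∪ P)) ∩ (Q ∖ S) = {7, 9}
R ∩ ((S △ (T ∪ P)) ∩ (Q ∖ S)) = {7}
(R ∩ ((S △ (T ∪ P)) ∩ (Q ∖ S)))ᶜ = {1, 2, 3, 4, 5, 6, 8, 9, 10, 11, 12}
Every element of {2, 3, 4, 5, 6, 8, 11, 12} is in {1, 2, 3, 4, 5, 6, 8, 9, 10, 11, 12}, so P △ ((T △ P)ᶜ ∪ (Q ∖ R)) ⊆ (R ∩ ((S △ (T ∪ P)) ∩ (Q ∖ S)))ᶜ.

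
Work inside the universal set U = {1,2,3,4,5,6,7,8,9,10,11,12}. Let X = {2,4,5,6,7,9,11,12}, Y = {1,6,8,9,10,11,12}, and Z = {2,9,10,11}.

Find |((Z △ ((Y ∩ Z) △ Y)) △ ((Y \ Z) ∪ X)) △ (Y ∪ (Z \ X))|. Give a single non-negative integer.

9

Y ∩ Z = {9,10,11}
(Y ∩ Z) △ Y = {1,6,8,12}
Z △ ((Y ∩ Z) △ Y) = {1,2,6,8,9,10,11,12}
Y \ Z = {1,6,8,12}
(Y \ Z) ∪ X = {1,2,4,5,6,7,8,9,11,12}
(Z △ ((Y ∩ Z) △ Y)) △ ((Y \ Z) ∪ X) = {4,5,7,10}
Z \ X = {10}
Y ∪ (Z \ X) = {1,6,8,9,10,11,12}
((Z △ ((Y ∩ Z) △ Y)) △ ((Y \ Z) ∪ X)) △ (Y ∪ (Z \ X)) = {1,4,5,6,7,8,9,11,12}
|((Z △ ((Y ∩ Z) △ Y)) △ ((Y \ Z) ∪ X)) △ (Y ∪ (Z \ X))| = 9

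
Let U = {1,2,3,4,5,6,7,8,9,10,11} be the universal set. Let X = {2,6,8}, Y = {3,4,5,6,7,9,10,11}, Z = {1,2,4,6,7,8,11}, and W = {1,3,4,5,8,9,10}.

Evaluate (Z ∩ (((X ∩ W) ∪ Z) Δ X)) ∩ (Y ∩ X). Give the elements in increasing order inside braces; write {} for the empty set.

X ∩ W = {8}
(X ∩ W) ∪ Z = {1,2,4,6,7,8,11}
((X ∩ W) ∪ Z) Δ X = {1,4,7,11}
Z ∩ (((X ∩ W) ∪ Z) Δ X) = {1,4,7,11}
Y ∩ X = {6}
(Z ∩ (((X ∩ W) ∪ Z) Δ X)) ∩ (Y ∩ X) = {}

{}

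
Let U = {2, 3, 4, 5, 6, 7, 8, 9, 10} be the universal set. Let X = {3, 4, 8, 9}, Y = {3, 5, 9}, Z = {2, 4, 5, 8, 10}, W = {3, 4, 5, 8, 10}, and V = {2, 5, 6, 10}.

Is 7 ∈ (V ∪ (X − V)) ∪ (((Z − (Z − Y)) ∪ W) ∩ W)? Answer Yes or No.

7 ∉ X and 7 ∉ V, so 7 ∉ X − V
7 ∉ V and 7 ∉ (X − V), so 7 ∉ V ∪ (X − V)
7 ∉ Z and 7 ∉ Y, so 7 ∉ Z − Y
7 ∉ Z and 7 ∉ (Z − Y), so 7 ∉ Z − (Z − Y)
7 ∉ (Z − (Z − Y)) and 7 ∉ W, so 7 ∉ (Z − (Z − Y)) ∪ W
7 ∉ ((Z − (Z − Y)) ∪ W) and 7 ∉ W, so 7 ∉ ((Z − (Z − Y)) ∪ W) ∩ W
7 ∉ (V ∪ (X − V)) and 7 ∉ (((Z − (Z − Y)) ∪ W) ∩ W), so 7 ∉ (V ∪ (X − V)) ∪ (((Z − (Z − Y)) ∪ W) ∩ W)

No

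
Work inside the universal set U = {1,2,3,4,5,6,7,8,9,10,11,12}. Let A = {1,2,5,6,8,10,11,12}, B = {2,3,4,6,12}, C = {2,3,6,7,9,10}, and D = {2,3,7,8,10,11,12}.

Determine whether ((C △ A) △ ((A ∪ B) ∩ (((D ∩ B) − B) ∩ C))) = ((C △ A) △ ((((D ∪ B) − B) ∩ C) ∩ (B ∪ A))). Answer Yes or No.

No

C △ A = {1,3,5,7,8,9,11,12}
A ∪ B = {1,2,3,4,5,6,8,10,11,12}
D ∩ B = {2,3,12}
(D ∩ B) − B = {}
((D ∩ B) − B) ∩ C = {}
(A ∪ B) ∩ (((D ∩ B) − B) ∩ C) = {}
(C △ A) △ ((A ∪ B) ∩ (((D ∩ B) − B) ∩ C)) = {1,3,5,7,8,9,11,12}
D ∪ B = {2,3,4,6,7,8,10,11,12}
(D ∪ B) − B = {7,8,10,11}
((D ∪ B) − B) ∩ C = {7,10}
B ∪ A = {1,2,3,4,5,6,8,10,11,12}
(((D ∪ B) − B) ∩ C) ∩ (B ∪ A) = {10}
(C △ A) △ ((((D ∪ B) − B) ∩ C) ∩ (B ∪ A)) = {1,3,5,7,8,9,10,11,12}
10 ∈ (C △ A) △ ((((D ∪ B) − B) ∩ C) ∩ (B ∪ A)) but 10 ∉ (C △ A) △ ((A ∪ B) ∩ (((D ∩ B) − B) ∩ C)), so they differ.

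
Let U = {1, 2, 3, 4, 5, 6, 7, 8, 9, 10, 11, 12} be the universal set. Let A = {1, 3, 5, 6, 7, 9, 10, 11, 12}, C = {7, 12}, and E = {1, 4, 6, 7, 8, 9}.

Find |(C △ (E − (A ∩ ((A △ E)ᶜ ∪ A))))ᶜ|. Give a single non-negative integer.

8

A △ E = {3, 4, 5, 8, 10, 11, 12}
(A △ E)ᶜ = {1, 2, 6, 7, 9}
(A △ E)ᶜ ∪ A = {1, 2, 3, 5, 6, 7, 9, 10, 11, 12}
A ∩ ((A △ E)ᶜ ∪ A) = {1, 3, 5, 6, 7, 9, 10, 11, 12}
E − (A ∩ ((A △ E)ᶜ ∪ A)) = {4, 8}
C △ (E − (A ∩ ((A △ E)ᶜ ∪ A))) = {4, 7, 8, 12}
(C △ (E − (A ∩ ((A △ E)ᶜ ∪ A))))ᶜ = {1, 2, 3, 5, 6, 9, 10, 11}
|(C △ (E − (A ∩ ((A △ E)ᶜ ∪ A))))ᶜ| = 8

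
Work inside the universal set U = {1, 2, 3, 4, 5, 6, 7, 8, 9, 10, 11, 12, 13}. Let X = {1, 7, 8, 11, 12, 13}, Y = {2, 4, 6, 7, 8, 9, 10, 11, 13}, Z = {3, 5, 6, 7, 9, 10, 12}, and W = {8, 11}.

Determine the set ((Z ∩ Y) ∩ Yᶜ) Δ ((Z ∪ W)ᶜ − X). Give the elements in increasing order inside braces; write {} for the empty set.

{2, 4}

Z ∩ Y = {6, 7, 9, 10}
Yᶜ = {1, 3, 5, 12}
(Z ∩ Y) ∩ Yᶜ = {}
Z ∪ W = {3, 5, 6, 7, 8, 9, 10, 11, 12}
(Z ∪ W)ᶜ = {1, 2, 4, 13}
(Z ∪ W)ᶜ − X = {2, 4}
((Z ∩ Y) ∩ Yᶜ) Δ ((Z ∪ W)ᶜ − X) = {2, 4}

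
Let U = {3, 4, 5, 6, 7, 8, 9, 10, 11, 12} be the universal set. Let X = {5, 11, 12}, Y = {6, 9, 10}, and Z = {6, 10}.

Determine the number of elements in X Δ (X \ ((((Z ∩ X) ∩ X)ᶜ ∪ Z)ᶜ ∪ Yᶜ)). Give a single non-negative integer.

Z ∩ X = {}
(Z ∩ X) ∩ X = {}
((Z ∩ X) ∩ X)ᶜ = {3, 4, 5, 6, 7, 8, 9, 10, 11, 12}
((Z ∩ X) ∩ X)ᶜ ∪ Z = {3, 4, 5, 6, 7, 8, 9, 10, 11, 12}
(((Z ∩ X) ∩ X)ᶜ ∪ Z)ᶜ = {}
Yᶜ = {3, 4, 5, 7, 8, 11, 12}
(((Z ∩ X) ∩ X)ᶜ ∪ Z)ᶜ ∪ Yᶜ = {3, 4, 5, 7, 8, 11, 12}
X \ ((((Z ∩ X) ∩ X)ᶜ ∪ Z)ᶜ ∪ Yᶜ) = {}
X Δ (X \ ((((Z ∩ X) ∩ X)ᶜ ∪ Z)ᶜ ∪ Yᶜ)) = {5, 11, 12}
|X Δ (X \ ((((Z ∩ X) ∩ X)ᶜ ∪ Z)ᶜ ∪ Yᶜ))| = 3

3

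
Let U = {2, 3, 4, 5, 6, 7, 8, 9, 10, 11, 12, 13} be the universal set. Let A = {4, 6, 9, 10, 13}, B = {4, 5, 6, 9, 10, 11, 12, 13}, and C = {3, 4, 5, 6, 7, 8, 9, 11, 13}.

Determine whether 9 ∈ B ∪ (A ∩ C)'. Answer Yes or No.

9 ∈ A and 9 ∈ C, so 9 ∈ A ∩ C
9 ∉ (A ∩ C)' since 9 ∈ (A ∩ C)
9 ∈ B and 9 ∉ (A ∩ C)', so 9 ∈ B ∪ (A ∩ C)'

Yes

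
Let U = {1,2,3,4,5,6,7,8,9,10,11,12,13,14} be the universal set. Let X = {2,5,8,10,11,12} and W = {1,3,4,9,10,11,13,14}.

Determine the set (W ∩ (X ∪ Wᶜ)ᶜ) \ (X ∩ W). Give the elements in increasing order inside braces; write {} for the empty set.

Wᶜ = {2,5,6,7,8,12}
X ∪ Wᶜ = {2,5,6,7,8,10,11,12}
(X ∪ Wᶜ)ᶜ = {1,3,4,9,13,14}
W ∩ (X ∪ Wᶜ)ᶜ = {1,3,4,9,13,14}
X ∩ W = {10,11}
(W ∩ (X ∪ Wᶜ)ᶜ) \ (X ∩ W) = {1,3,4,9,13,14}

{1,3,4,9,13,14}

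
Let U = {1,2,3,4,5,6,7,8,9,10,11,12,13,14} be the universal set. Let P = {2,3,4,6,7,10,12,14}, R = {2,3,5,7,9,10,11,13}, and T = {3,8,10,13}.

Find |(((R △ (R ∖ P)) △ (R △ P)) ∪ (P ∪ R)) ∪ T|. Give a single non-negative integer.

R ∖ P = {5,9,11,13}
R △ (R ∖ P) = {2,3,7,10}
R △ P = {4,5,6,9,11,12,13,14}
(R △ (R ∖ P)) △ (R △ P) = {2,3,4,5,6,7,9,10,11,12,13,14}
P ∪ R = {2,3,4,5,6,7,9,10,11,12,13,14}
((R △ (R ∖ P)) △ (R △ P)) ∪ (P ∪ R) = {2,3,4,5,6,7,9,10,11,12,13,14}
(((R △ (R ∖ P)) △ (R △ P)) ∪ (P ∪ R)) ∪ T = {2,3,4,5,6,7,8,9,10,11,12,13,14}
|(((R △ (R ∖ P)) △ (R △ P)) ∪ (P ∪ R)) ∪ T| = 13

13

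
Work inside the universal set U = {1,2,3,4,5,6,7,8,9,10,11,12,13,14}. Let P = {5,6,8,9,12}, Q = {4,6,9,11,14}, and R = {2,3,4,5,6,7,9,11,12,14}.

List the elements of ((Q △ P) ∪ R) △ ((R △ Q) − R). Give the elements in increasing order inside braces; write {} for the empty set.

Q △ P = {4,5,8,11,12,14}
(Q △ P) ∪ R = {2,3,4,5,6,7,8,9,11,12,14}
R △ Q = {2,3,5,7,12}
(R △ Q) − R = {}
((Q △ P) ∪ R) △ ((R △ Q) − R) = {2,3,4,5,6,7,8,9,11,12,14}

{2,3,4,5,6,7,8,9,11,12,14}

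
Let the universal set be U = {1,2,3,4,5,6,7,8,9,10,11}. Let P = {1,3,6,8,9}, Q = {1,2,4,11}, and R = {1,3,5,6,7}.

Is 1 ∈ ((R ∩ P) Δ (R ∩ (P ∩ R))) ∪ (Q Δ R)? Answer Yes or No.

1 ∈ R and 1 ∈ P, so 1 ∈ R ∩ P
1 ∈ P and 1 ∈ R, so 1 ∈ P ∩ R
1 ∈ R and 1 ∈ (P ∩ R), so 1 ∈ R ∩ (P ∩ R)
1 ∈ (R ∩ P) and 1 ∈ (R ∩ (P ∩ R)), so 1 ∉ (R ∩ P) Δ (R ∩ (P ∩ R))
1 ∈ Q and 1 ∈ R, so 1 ∉ Q Δ R
1 ∉ ((R ∩ P) Δ (R ∩ (P ∩ R))) and 1 ∉ (Q Δ R), so 1 ∉ ((R ∩ P) Δ (R ∩ (P ∩ R))) ∪ (Q Δ R)

No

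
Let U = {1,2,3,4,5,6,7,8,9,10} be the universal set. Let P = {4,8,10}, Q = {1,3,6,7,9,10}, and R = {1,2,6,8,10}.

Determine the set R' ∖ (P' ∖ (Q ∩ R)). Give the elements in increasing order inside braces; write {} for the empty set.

R' = {3,4,5,7,9}
P' = {1,2,3,5,6,7,9}
Q ∩ R = {1,6,10}
P' ∖ (Q ∩ R) = {2,3,5,7,9}
R' ∖ (P' ∖ (Q ∩ R)) = {4}

{4}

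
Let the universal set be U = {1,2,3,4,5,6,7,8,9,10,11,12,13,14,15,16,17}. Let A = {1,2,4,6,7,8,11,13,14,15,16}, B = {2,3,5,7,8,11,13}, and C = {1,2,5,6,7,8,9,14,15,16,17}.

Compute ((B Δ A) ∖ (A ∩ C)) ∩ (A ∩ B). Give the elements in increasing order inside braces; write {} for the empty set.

{}

B Δ A = {1,3,4,5,6,14,15,16}
A ∩ C = {1,2,6,7,8,14,15,16}
(B Δ A) ∖ (A ∩ C) = {3,4,5}
A ∩ B = {2,7,8,11,13}
((B Δ A) ∖ (A ∩ C)) ∩ (A ∩ B) = {}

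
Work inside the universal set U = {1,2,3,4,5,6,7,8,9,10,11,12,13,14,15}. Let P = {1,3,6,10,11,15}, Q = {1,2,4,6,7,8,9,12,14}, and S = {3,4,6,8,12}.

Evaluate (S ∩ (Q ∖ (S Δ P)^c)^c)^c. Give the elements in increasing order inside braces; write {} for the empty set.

S Δ P = {1,4,8,10,11,12,15}
(S Δ P)^c = {2,3,5,6,7,9,13,14}
Q ∖ (S Δ P)^c = {1,4,8,12}
(Q ∖ (S Δ P)^c)^c = {2,3,5,6,7,9,10,11,13,14,15}
S ∩ (Q ∖ (S Δ P)^c)^c = {3,6}
(S ∩ (Q ∖ (S Δ P)^c)^c)^c = {1,2,4,5,7,8,9,10,11,12,13,14,15}

{1,2,4,5,7,8,9,10,11,12,13,14,15}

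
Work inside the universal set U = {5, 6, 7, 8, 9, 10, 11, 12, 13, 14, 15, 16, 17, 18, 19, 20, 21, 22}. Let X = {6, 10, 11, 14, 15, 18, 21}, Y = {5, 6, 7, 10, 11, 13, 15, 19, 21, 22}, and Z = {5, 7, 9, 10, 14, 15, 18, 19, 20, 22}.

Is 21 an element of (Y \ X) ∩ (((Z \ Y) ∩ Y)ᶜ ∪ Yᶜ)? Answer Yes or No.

No

21 ∈ Y and 21 ∈ X, so 21 ∉ Y \ X
21 ∉ Z and 21 ∈ Y, so 21 ∉ Z \ Y
21 ∉ (Z \ Y) and 21 ∈ Y, so 21 ∉ (Z \ Y) ∩ Y
21 ∈ ((Z \ Y) ∩ Y)ᶜ since 21 ∉ ((Z \ Y) ∩ Y)
21 ∈ Y, so 21 ∉ Yᶜ
21 ∈ ((Z \ Y) ∩ Y)ᶜ and 21 ∉ Yᶜ, so 21 ∈ ((Z \ Y) ∩ Y)ᶜ ∪ Yᶜ
21 ∉ (Y \ X) and 21 ∈ (((Z \ Y) ∩ Y)ᶜ ∪ Yᶜ), so 21 ∉ (Y \ X) ∩ (((Z \ Y) ∩ Y)ᶜ ∪ Yᶜ)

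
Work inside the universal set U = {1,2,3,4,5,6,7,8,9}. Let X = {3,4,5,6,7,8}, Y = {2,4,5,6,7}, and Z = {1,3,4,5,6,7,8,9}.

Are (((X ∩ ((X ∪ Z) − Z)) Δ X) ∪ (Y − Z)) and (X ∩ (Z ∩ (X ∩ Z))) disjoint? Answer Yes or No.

X ∪ Z = {1,3,4,5,6,7,8,9}
(X ∪ Z) − Z = {}
X ∩ ((X ∪ Z) − Z) = {}
(X ∩ ((X ∪ Z) − Z)) Δ X = {3,4,5,6,7,8}
Y − Z = {2}
((X ∩ ((X ∪ Z) − Z)) Δ X) ∪ (Y − Z) = {2,3,4,5,6,7,8}
X ∩ Z = {3,4,5,6,7,8}
Z ∩ (X ∩ Z) = {3,4,5,6,7,8}
X ∩ (Z ∩ (X ∩ Z)) = {3,4,5,6,7,8}
3 lies in both, so they are not disjoint.

No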